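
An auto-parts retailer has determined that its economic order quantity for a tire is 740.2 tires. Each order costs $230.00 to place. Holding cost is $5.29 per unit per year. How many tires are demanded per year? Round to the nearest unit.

Squaring Q* = √(2DS/H) gives Q*² = 2DS/H.
From Q* = √(2DS/H): D = Q*²H / (2S) = 740.2² × 5.29 / (2 × 230) = 6300.804.

D ≈ 6,301 tires per year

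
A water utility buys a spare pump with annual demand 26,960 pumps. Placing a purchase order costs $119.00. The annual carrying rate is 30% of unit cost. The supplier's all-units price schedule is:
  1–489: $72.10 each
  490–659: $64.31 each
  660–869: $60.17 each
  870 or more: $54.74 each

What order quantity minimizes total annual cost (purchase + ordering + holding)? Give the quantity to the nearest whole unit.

Q* ≈ 870 pumps

Holding cost per unit per year at price C is H = 0.30·C.
Evaluate total cost at each tier's feasible EOQ or, if the EOQ is below the tier, at the tier's minimum quantity.
Tier 1 ($72.10): EOQ = 544.7 exceeds tier's upper bound 489, so this tier is dominated.
EOQ at $64.31 = 576.7 (feasible in tier 2): TC = 26,960×$64.31 + (26,960/576.7)×119 + (576.7/2)×0.30×$64.31 = $1,744,923.84.
EOQ at $60.17 = 596.2 < 660, so use break Q=660: TC = 26,960×$60.17 + (26,960/660.0)×119 + (660.0/2)×0.30×$60.17 = $1,633,001.00.
EOQ at $54.74 = 625.1 < 870, so use break Q=870: TC = 26,960×$54.74 + (26,960/870.0)×119 + (870.0/2)×0.30×$54.74 = $1,486,621.60.
Lowest total cost is $1,486,621.60 at Q = 870.0.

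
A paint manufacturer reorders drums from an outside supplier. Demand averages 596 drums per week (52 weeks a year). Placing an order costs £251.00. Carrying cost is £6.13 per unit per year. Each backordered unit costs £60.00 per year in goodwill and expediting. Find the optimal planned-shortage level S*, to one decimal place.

S* ≈ 155.0 drums

Annual demand D = 596 × 52 = 30,992.
With planned backorders, Q* = √(2DS/H) · √((H+B)/B).
√(2DS/H) = √(2 × 30,992 × 251 / 6.13) = 1593.112.
√((H+B)/B) = √((6.13+60)/60) = 1.0498.
Q* ≈ 1672.515.
S* = Q* · H/(H+B) = 1672.515 × 6.13/66.13 ≈ 155.036.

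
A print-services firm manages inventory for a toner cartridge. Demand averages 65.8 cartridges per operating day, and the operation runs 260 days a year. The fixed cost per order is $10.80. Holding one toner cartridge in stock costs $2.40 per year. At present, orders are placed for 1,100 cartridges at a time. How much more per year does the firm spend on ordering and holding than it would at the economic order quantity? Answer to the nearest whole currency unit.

Annual demand D = 65.8 × 260 = 17,108.
EOQ = √(2DS/H) = √(2 × 17,108 × 10.8 / 2.4) ≈ 392.39.
Cost at Q* = (D/Q*)S + (Q*/2)H = √(2DSH) ≈ $941.74.
Cost at Q = 1,100: (17,108/1,100)×10.8 + (1,100/2)×2.4 = $167.97 + $1,320.00 = $1,487.97.
Excess = $1,487.97 − $941.74 = $546.23.

Extra cost ≈ $546 per year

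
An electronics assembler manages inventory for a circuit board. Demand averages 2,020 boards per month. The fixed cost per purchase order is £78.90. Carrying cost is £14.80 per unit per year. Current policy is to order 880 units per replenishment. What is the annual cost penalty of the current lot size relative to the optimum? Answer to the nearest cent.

Extra cost ≈ £1,161.30 per year

Annual demand D = 2,020 × 12 = 24,240.
EOQ = √(2DS/H) = √(2 × 24,240 × 78.9 / 14.8) ≈ 508.38.
Cost at Q* = (D/Q*)S + (Q*/2)H = √(2DSH) ≈ £7,524.03.
Cost at Q = 880: (24,240/880)×78.9 + (880/2)×14.8 = £2,173.34 + £6,512.00 = £8,685.34.
Excess = £8,685.34 − £7,524.03 = £1,161.30.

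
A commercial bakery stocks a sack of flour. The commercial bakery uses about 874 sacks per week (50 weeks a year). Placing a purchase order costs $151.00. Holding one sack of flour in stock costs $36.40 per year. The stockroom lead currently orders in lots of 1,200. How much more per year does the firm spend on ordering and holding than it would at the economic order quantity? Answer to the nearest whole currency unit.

Extra cost ≈ $5,421 per year

Annual demand D = 874 × 50 = 43,700.
EOQ = √(2DS/H) = √(2 × 43,700 × 151 / 36.4) ≈ 602.13.
Cost at Q* = (D/Q*)S + (Q*/2)H = √(2DSH) ≈ $21,917.70.
Cost at Q = 1,200: (43,700/1,200)×151 + (1,200/2)×36.4 = $5,498.92 + $21,840.00 = $27,338.92.
Excess = $27,338.92 − $21,917.70 = $5,421.22.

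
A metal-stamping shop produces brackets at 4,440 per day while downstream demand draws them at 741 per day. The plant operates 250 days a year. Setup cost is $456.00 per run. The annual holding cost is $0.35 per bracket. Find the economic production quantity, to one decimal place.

Annual demand D = 741 × 250 = 185,250.
Production build-up factor (1 − d/p) = 1 − 741/4,440 = 0.8331.
Q* = √(2DS / (H(1 − d/p))) = √(2 × 185,250 × 456 / (0.35 × 0.8331)).
= √(168,948,000 / 0.2916) ≈ 24070.872.

Q* ≈ 24,070.9 brackets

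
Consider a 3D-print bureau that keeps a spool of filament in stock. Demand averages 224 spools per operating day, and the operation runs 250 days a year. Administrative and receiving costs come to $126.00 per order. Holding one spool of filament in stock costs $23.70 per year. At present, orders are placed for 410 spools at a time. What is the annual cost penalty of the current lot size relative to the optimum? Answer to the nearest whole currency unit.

Annual demand D = 224 × 250 = 56,000.
EOQ = √(2DS/H) = √(2 × 56,000 × 126 / 23.7) ≈ 771.65.
Cost at Q* = (D/Q*)S + (Q*/2)H = √(2DSH) ≈ $18,288.09.
Cost at Q = 410: (56,000/410)×126 + (410/2)×23.7 = $17,209.76 + $4,858.50 = $22,068.26.
Excess = $22,068.26 − $18,288.09 = $3,780.16.

Extra cost ≈ $3,780 per year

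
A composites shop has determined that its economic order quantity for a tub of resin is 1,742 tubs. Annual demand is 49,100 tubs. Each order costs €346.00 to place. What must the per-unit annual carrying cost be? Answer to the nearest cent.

H ≈ €11.20

Invert the EOQ relation Q*² = 2DS/H.
From Q* = √(2DS/H): H = 2DS / Q*² = 2 × 49,100 × 346 / 1,742² = 11.1967.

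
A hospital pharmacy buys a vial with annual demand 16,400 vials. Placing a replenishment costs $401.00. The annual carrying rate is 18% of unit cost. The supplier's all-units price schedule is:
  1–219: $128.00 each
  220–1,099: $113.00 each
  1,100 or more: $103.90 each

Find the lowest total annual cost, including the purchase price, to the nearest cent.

TC* ≈ $1,720,224.65

Holding cost per unit per year at price C is H = 0.18·C.
Candidates are each tier's EOQ (if it falls in that tier) and each price-break quantity.
Tier 1 ($128.00): EOQ = 755.6 exceeds tier's upper bound 219, so this tier is dominated.
EOQ at $113.00 = 804.1 (feasible in tier 2): TC = 16,400×$113.00 + (16,400/804.1)×401 + (804.1/2)×0.18×$113.00 = $1,869,556.28.
EOQ at $103.90 = 838.6 < 1100, so use break Q=1100: TC = 16,400×$103.90 + (16,400/1100.0)×401 + (1100.0/2)×0.18×$103.90 = $1,720,224.65.
Lowest total cost among the candidates is at Q = 1100.0.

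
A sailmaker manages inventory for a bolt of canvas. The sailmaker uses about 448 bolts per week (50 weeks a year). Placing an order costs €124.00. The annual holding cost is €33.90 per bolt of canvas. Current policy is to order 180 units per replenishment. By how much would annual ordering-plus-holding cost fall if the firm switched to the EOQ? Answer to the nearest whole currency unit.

Annual demand D = 448 × 50 = 22,400.
EOQ = √(2DS/H) = √(2 × 22,400 × 124 / 33.9) ≈ 404.81.
Cost at Q* = (D/Q*)S + (Q*/2)H = √(2DSH) ≈ €13,723.02.
Cost at Q = 180: (22,400/180)×124 + (180/2)×33.9 = €15,431.11 + €3,051.00 = €18,482.11.
Excess = €18,482.11 − €13,723.02 = €4,759.09.

Extra cost ≈ €4,759 per year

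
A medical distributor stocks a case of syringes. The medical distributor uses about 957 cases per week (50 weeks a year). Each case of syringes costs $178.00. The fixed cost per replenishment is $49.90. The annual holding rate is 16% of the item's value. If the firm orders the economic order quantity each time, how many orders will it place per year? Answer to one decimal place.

Annual demand D = 957 × 50 = 47,850.
Holding cost H = 0.16 × $178.00 = $28.4800 per unit per year.
Q* = √(2DS/H) = √(2 × 47,850 × 49.9 / 28.48) ≈ 409.48.
Orders per year = D / Q* = 47,850 / 409.48 ≈ 116.855.

N ≈ 116.9 orders per year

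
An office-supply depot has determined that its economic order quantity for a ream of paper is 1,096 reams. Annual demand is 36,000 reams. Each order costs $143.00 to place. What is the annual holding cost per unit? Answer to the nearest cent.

Invert the EOQ relation Q*² = 2DS/H.
From Q* = √(2DS/H): H = 2DS / Q*² = 2 × 36,000 × 143 / 1,096² = 8.5713.

H ≈ $8.57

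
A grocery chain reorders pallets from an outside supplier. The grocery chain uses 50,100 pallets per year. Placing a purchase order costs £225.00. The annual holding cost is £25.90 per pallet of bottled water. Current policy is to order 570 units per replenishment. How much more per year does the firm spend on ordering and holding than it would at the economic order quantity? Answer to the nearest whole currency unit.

Extra cost ≈ £2,993 per year

EOQ = √(2DS/H) = √(2 × 50,100 × 225 / 25.9) ≈ 932.99.
Cost at Q* = (D/Q*)S + (Q*/2)H = √(2DSH) ≈ £24,164.34.
Cost at Q = 570: (50,100/570)×225 + (570/2)×25.9 = £19,776.32 + £7,381.50 = £27,157.82.
Excess = £27,157.82 − £24,164.34 = £2,993.47.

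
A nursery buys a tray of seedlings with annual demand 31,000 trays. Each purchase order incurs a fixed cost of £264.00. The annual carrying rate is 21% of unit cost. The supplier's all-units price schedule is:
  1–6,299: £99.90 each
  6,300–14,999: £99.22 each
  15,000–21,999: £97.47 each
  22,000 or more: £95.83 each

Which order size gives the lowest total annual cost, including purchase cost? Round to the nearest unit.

Holding cost per unit per year at price C is H = 0.21·C.
For each price level, check whether its EOQ is feasible; otherwise the best quantity at that price is the breakpoint.
EOQ at £99.90 = 883.3 (feasible in tier 1): TC = 31,000×£99.90 + (31,000/883.3)×264 + (883.3/2)×0.21×£99.90 = £3,115,430.63.
EOQ at £99.22 = 886.3 < 6300, so use break Q=6300: TC = 31,000×£99.22 + (31,000/6300.0)×264 + (6300.0/2)×0.21×£99.22 = £3,142,753.08.
EOQ at £97.47 = 894.2 < 15000, so use break Q=15000: TC = 31,000×£97.47 + (31,000/15000.0)×264 + (15000.0/2)×0.21×£97.47 = £3,175,630.85.
EOQ at £95.83 = 901.9 < 22000, so use break Q=22000: TC = 31,000×£95.83 + (31,000/22000.0)×264 + (22000.0/2)×0.21×£95.83 = £3,192,469.30.
Lowest total cost is £3,115,430.63 at Q = 883.3.

Q* ≈ 883 trays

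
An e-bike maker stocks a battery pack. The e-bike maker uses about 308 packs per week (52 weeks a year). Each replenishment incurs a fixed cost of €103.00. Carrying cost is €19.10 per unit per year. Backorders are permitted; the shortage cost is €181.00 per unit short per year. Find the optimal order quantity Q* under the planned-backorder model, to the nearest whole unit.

Annual demand D = 308 × 52 = 16,016.
With planned backorders, Q* = √(2DS/H) · √((H+B)/B).
√(2DS/H) = √(2 × 16,016 × 103 / 19.1) = 415.618.
√((H+B)/B) = √((19.1+181)/181) = 1.0514.
Q* ≈ 436.997.

Q* ≈ 437 packs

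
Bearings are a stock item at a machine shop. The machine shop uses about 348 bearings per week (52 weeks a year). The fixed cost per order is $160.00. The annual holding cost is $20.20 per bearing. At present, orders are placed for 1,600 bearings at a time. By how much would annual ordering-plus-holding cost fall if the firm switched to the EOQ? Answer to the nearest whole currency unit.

Extra cost ≈ $7,154 per year

Annual demand D = 348 × 52 = 18,096.
EOQ = √(2DS/H) = √(2 × 18,096 × 160 / 20.2) ≈ 535.42.
Cost at Q* = (D/Q*)S + (Q*/2)H = √(2DSH) ≈ $10,815.38.
Cost at Q = 1,600: (18,096/1,600)×160 + (1,600/2)×20.2 = $1,809.60 + $16,160.00 = $17,969.60.
Excess = $17,969.60 − $10,815.38 = $7,154.22.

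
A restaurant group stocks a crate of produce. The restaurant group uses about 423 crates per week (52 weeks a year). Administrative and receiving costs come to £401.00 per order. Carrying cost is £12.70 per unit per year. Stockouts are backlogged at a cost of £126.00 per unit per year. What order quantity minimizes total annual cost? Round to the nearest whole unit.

Q* ≈ 1,237 crates

Annual demand D = 423 × 52 = 21,996.
With planned backorders, Q* = √(2DS/H) · √((H+B)/B).
√(2DS/H) = √(2 × 21,996 × 401 / 12.7) = 1178.575.
√((H+B)/B) = √((12.7+126)/126) = 1.0492.
Q* ≈ 1236.546.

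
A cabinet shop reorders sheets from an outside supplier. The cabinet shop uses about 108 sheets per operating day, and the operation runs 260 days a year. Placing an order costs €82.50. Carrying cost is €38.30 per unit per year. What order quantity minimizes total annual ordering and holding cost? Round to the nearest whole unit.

Annual demand D = 108 × 260 = 28,080.
EOQ = √(2DS / H) = √(2 × 28,080 × 82.5 / 38.3).
= √(4,633,200 / 38.3) = √120,971.2794 ≈ 347.809.

Q* ≈ 348 sheets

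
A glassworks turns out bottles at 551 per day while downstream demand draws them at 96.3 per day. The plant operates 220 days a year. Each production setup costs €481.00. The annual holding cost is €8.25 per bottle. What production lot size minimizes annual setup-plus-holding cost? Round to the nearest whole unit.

Annual demand D = 96.3 × 220 = 21,186.
Production build-up factor (1 − d/p) = 1 − 96.3/551 = 0.8252.
Q* = √(2DS / (H(1 − d/p))) = √(2 × 21,186 × 481 / (8.25 × 0.8252)).
= √(20,380,932 / 6.8081) ≈ 1730.208.

Q* ≈ 1,730 bottles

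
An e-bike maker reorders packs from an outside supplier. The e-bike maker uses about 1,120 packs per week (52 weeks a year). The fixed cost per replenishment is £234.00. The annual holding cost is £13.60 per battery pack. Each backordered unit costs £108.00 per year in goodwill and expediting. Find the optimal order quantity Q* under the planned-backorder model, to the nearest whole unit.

Annual demand D = 1,120 × 52 = 58,240.
With planned backorders, Q* = √(2DS/H) · √((H+B)/B).
√(2DS/H) = √(2 × 58,240 × 234 / 13.6) = 1415.677.
√((H+B)/B) = √((13.6+108)/108) = 1.0611.
Q* ≈ 1502.170.

Q* ≈ 1,502 packs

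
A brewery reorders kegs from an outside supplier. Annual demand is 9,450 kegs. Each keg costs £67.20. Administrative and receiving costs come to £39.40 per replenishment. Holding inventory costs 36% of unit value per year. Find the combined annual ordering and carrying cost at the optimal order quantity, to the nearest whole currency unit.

Holding cost H = 0.36 × £67.20 = £24.1920 per unit per year.
The optimal lot size = √(2DS/H) = √(2 × 9,450 × 39.4 / 24.192) ≈ 175.45.
At Q*, ordering cost (D/Q*)S equals holding cost (Q*/2)H, each = √(DSH/2).
Minimum total = √(2DSH) = √(2 × 9,450 × 39.4 × 24.192) ≈ 4244.386.

TC* ≈ £4,244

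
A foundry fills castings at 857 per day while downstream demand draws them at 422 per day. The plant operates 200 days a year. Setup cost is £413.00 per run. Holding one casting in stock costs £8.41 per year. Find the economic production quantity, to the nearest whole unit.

Q* ≈ 4,041 castings

Annual demand D = 422 × 200 = 84,400.
Production build-up factor (1 − d/p) = 1 − 422/857 = 0.5076.
Q* = √(2DS / (H(1 − d/p))) = √(2 × 84,400 × 413 / (8.41 × 0.5076)).
= √(69,714,400 / 4.2688) ≈ 4041.188.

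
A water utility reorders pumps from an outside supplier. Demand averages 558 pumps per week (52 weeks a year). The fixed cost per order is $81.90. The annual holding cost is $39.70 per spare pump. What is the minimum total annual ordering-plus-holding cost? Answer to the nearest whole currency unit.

Annual demand D = 558 × 52 = 29,016.
Q* = √(2DS/H) = √(2 × 29,016 × 81.9 / 39.7) ≈ 346.00.
At the optimum the two cost components are equal, so total cost = 2·(Q*/2)H = Q*·H.
Minimum total = √(2DSH) = √(2 × 29,016 × 81.9 × 39.7) ≈ 13736.338.

TC* ≈ $13,736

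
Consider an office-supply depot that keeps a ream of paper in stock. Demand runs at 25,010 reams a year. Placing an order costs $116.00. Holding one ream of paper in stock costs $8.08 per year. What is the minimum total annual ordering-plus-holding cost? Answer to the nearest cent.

Q* = √(2DS/H) = √(2 × 25,010 × 116 / 8.08) ≈ 847.41.
At the optimum the two cost components are equal, so total cost = 2·(Q*/2)H = Q*·H.
Minimum total = √(2DSH) = √(2 × 25,010 × 116 × 8.08) ≈ 6847.098.

TC* ≈ $6,847.10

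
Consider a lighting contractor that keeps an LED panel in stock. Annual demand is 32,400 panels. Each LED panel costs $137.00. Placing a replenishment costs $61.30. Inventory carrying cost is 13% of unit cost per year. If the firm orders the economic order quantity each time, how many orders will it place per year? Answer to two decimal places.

N ≈ 68.61 orders per year

Holding cost H = 0.13 × $137.00 = $17.8100 per unit per year.
The optimal lot size = √(2DS/H) = √(2 × 32,400 × 61.3 / 17.81) ≈ 472.27.
Orders per year = D / Q* = 32,400 / 472.27 ≈ 68.606.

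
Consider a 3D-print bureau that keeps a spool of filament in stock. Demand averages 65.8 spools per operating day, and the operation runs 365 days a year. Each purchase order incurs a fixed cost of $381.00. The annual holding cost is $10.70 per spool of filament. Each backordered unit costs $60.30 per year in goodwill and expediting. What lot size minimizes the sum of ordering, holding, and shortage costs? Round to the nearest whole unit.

Q* ≈ 1,419 spools

Annual demand D = 65.8 × 365 = 24,017.
With planned backorders, Q* = √(2DS/H) · √((H+B)/B).
√(2DS/H) = √(2 × 24,017 × 381 / 10.7) = 1307.811.
√((H+B)/B) = √((10.7+60.3)/60.3) = 1.0851.
Q* ≈ 1419.108.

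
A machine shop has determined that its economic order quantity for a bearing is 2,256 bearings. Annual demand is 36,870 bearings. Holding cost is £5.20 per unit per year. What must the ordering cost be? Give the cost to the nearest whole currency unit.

The basic EOQ model gives Q* = √(2DS/H); rearrange for the unknown.
From Q* = √(2DS/H): S = Q*²H / (2D) = 2,256² × 5.2 / (2 × 36,870) = 358.9041.

S ≈ £359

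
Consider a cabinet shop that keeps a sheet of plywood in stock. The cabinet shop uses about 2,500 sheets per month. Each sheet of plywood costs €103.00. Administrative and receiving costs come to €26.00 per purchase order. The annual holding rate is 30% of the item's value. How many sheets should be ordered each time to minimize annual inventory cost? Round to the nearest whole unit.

Q* ≈ 225 sheets

Annual demand D = 2,500 × 12 = 30,000.
Holding cost H = 0.30 × €103.00 = €30.9000 per unit per year.
EOQ = √(2DS / H) = √(2 × 30,000 × 26 / 30.9).
= √(1,560,000 / 30.9) = √50,485.4369 ≈ 224.690.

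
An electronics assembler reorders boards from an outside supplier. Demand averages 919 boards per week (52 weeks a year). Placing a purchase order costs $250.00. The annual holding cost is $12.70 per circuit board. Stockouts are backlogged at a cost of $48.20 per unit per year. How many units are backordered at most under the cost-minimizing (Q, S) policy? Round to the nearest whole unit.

S* ≈ 322 boards

Annual demand D = 919 × 52 = 47,788.
With planned backorders, Q* = √(2DS/H) · √((H+B)/B).
√(2DS/H) = √(2 × 47,788 × 250 / 12.7) = 1371.648.
√((H+B)/B) = √((12.7+48.2)/48.2) = 1.1240.
Q* ≈ 1541.799.
S* = Q* · H/(H+B) = 1541.799 × 12.7/60.9 ≈ 321.525.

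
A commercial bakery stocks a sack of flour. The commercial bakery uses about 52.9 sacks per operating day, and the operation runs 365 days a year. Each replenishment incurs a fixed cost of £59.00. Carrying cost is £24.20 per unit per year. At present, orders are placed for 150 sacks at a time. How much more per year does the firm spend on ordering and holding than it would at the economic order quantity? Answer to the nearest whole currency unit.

Annual demand D = 52.9 × 365 = 19,308.5.
EOQ = √(2DS/H) = √(2 × 19,308.5 × 59 / 24.2) ≈ 306.84.
Cost at Q* = (D/Q*)S + (Q*/2)H = √(2DSH) ≈ £7,425.45.
Cost at Q = 150: (19,308.5/150)×59 + (150/2)×24.2 = £7,594.68 + £1,815.00 = £9,409.68.
Excess = £9,409.68 − £7,425.45 = £1,984.22.

Extra cost ≈ £1,984 per year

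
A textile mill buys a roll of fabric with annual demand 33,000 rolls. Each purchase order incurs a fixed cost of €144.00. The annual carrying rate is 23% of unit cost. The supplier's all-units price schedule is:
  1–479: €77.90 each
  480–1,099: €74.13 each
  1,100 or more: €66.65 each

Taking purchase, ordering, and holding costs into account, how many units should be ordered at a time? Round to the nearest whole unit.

Holding cost per unit per year at price C is H = 0.23·C.
Candidates are each tier's EOQ (if it falls in that tier) and each price-break quantity.
Tier 1 (€77.90): EOQ = 728.3 exceeds tier's upper bound 479, so this tier is dominated.
EOQ at €74.13 = 746.6 (feasible in tier 2): TC = 33,000×€74.13 + (33,000/746.6)×144 + (746.6/2)×0.23×€74.13 = €2,459,019.58.
EOQ at €66.65 = 787.4 < 1100, so use break Q=1100: TC = 33,000×€66.65 + (33,000/1100.0)×144 + (1100.0/2)×0.23×€66.65 = €2,212,201.23.
Lowest total cost is €2,212,201.23 at Q = 1100.0.

Q* ≈ 1,100 rolls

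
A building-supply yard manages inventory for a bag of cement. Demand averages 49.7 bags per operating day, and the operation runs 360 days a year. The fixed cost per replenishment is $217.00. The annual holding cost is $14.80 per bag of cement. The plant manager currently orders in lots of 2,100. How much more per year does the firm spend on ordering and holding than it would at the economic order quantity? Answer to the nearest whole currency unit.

Extra cost ≈ $6,669 per year

Annual demand D = 49.7 × 360 = 17,892.
EOQ = √(2DS/H) = √(2 × 17,892 × 217 / 14.8) ≈ 724.34.
Cost at Q* = (D/Q*)S + (Q*/2)H = √(2DSH) ≈ $10,720.26.
Cost at Q = 2,100: (17,892/2,100)×217 + (2,100/2)×14.8 = $1,848.84 + $15,540.00 = $17,388.84.
Excess = $17,388.84 − $10,720.26 = $6,668.58.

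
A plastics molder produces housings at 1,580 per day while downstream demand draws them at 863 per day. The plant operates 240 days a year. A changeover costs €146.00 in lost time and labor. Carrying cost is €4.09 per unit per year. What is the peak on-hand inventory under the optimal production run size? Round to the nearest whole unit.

Annual demand D = 863 × 240 = 207,120.
Production build-up factor (1 − d/p) = 1 − 863/1,580 = 0.4538.
Q* = √(2DS / (H(1 − d/p))) = √(2 × 207,120 × 146 / (4.09 × 0.4538)).
= √(60,479,040 / 1.856) ≈ 5708.339.
Maximum inventory = Q*(1 − d/p) = 5708.339 × 0.4538 ≈ 2590.430.

I_max ≈ 2,590 housings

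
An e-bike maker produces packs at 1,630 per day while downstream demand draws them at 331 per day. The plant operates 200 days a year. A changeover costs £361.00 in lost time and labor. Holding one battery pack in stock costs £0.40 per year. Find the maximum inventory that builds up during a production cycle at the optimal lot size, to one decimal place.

I_max ≈ 9,758.4 packs

Annual demand D = 331 × 200 = 66,200.
Production build-up factor (1 − d/p) = 1 − 331/1,630 = 0.7969.
Q* = √(2DS / (H(1 − d/p))) = √(2 × 66,200 × 361 / (0.4 × 0.7969)).
= √(47,796,400 / 0.3188) ≈ 12244.945.
Maximum inventory = Q*(1 − d/p) = 12244.945 × 0.7969 ≈ 9758.394.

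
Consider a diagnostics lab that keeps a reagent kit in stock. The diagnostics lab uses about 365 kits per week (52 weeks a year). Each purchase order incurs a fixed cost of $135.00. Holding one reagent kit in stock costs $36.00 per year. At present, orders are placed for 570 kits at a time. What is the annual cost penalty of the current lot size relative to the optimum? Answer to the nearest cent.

Extra cost ≈ $1,172.72 per year

Annual demand D = 365 × 52 = 18,980.
EOQ = √(2DS/H) = √(2 × 18,980 × 135 / 36) ≈ 377.29.
Cost at Q* = (D/Q*)S + (Q*/2)H = √(2DSH) ≈ $13,582.55.
Cost at Q = 570: (18,980/570)×135 + (570/2)×36 = $4,495.26 + $10,260.00 = $14,755.26.
Excess = $14,755.26 − $13,582.55 = $1,172.72.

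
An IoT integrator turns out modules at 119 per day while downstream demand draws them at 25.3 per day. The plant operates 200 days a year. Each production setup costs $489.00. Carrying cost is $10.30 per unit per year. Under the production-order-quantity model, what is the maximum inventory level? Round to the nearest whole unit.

I_max ≈ 615 modules

Annual demand D = 25.3 × 200 = 5,060.
Production build-up factor (1 − d/p) = 1 − 25.3/119 = 0.7874.
Q* = √(2DS / (H(1 − d/p))) = √(2 × 5,060 × 489 / (10.3 × 0.7874)).
= √(4,948,680 / 8.1102) ≈ 781.142.
Maximum inventory = Q*(1 − d/p) = 781.142 × 0.7874 ≈ 615.067.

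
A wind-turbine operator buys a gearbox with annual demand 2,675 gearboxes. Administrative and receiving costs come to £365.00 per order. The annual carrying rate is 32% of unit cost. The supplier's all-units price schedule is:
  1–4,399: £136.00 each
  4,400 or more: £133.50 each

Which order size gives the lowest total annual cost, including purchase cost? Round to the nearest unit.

Q* ≈ 212 gearboxes

Holding cost per unit per year at price C is H = 0.32·C.
Candidates are each tier's EOQ (if it falls in that tier) and each price-break quantity.
EOQ at £136.00 = 211.8 (feasible in tier 1): TC = 2,675×£136.00 + (2,675/211.8)×365 + (211.8/2)×0.32×£136.00 = £373,018.66.
EOQ at £133.50 = 213.8 < 4400, so use break Q=4400: TC = 2,675×£133.50 + (2,675/4400.0)×365 + (4400.0/2)×0.32×£133.50 = £451,318.40.
Lowest total cost is £373,018.66 at Q = 211.8.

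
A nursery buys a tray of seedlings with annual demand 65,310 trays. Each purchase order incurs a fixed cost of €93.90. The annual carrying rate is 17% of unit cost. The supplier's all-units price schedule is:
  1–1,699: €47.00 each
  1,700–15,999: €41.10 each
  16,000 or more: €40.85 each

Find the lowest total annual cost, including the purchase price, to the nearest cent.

Holding cost per unit per year at price C is H = 0.17·C.
Evaluate total cost at each tier's feasible EOQ or, if the EOQ is below the tier, at the tier's minimum quantity.
EOQ at €47.00 = 1239.0 (feasible in tier 1): TC = 65,310×€47.00 + (65,310/1239.0)×93.9 + (1239.0/2)×0.17×€47.00 = €3,079,469.45.
EOQ at €41.10 = 1324.9 < 1700, so use break Q=1700: TC = 65,310×€41.10 + (65,310/1700.0)×93.9 + (1700.0/2)×0.17×€41.10 = €2,693,787.37.
EOQ at €40.85 = 1329.0 < 16000, so use break Q=16000: TC = 65,310×€40.85 + (65,310/16000.0)×93.9 + (16000.0/2)×0.17×€40.85 = €2,723,852.79.
Lowest total cost among the candidates is at Q = 1700.0.

TC* ≈ €2,693,787.37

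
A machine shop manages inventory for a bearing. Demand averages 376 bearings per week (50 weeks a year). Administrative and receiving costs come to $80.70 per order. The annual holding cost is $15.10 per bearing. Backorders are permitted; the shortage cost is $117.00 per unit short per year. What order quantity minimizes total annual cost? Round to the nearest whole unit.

Annual demand D = 376 × 50 = 18,800.
With planned backorders, Q* = √(2DS/H) · √((H+B)/B).
√(2DS/H) = √(2 × 18,800 × 80.7 / 15.1) = 448.273.
√((H+B)/B) = √((15.1+117)/117) = 1.0626.
Q* ≈ 476.322.

Q* ≈ 476 bearings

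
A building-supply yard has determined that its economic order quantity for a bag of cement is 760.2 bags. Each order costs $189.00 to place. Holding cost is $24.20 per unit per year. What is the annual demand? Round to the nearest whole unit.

D ≈ 36,998 bags per year

The basic EOQ model gives Q* = √(2DS/H); rearrange for the unknown.
From Q* = √(2DS/H): D = Q*²H / (2S) = 760.2² × 24.2 / (2 × 189) = 36998.089.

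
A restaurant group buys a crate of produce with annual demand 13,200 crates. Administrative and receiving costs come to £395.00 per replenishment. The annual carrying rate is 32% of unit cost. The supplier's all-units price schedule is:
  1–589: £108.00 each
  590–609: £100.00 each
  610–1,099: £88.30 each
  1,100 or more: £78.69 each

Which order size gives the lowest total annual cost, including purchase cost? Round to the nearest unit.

Holding cost per unit per year at price C is H = 0.32·C.
Evaluate total cost at each tier's feasible EOQ or, if the EOQ is below the tier, at the tier's minimum quantity.
EOQ at £108.00 = 549.3 (feasible in tier 1): TC = 13,200×£108.00 + (13,200/549.3)×395 + (549.3/2)×0.32×£108.00 = £1,444,583.98.
EOQ at £100.00 = 570.9 < 590, so use break Q=590: TC = 13,200×£100.00 + (13,200/590.0)×395 + (590.0/2)×0.32×£100.00 = £1,338,277.29.
EOQ at £88.30 = 607.5 < 610, so use break Q=610: TC = 13,200×£88.30 + (13,200/610.0)×395 + (610.0/2)×0.32×£88.30 = £1,182,725.62.
EOQ at £78.69 = 643.5 < 1100, so use break Q=1100: TC = 13,200×£78.69 + (13,200/1100.0)×395 + (1100.0/2)×0.32×£78.69 = £1,057,297.44.
Lowest total cost is £1,057,297.44 at Q = 1100.0.

Q* ≈ 1,100 crates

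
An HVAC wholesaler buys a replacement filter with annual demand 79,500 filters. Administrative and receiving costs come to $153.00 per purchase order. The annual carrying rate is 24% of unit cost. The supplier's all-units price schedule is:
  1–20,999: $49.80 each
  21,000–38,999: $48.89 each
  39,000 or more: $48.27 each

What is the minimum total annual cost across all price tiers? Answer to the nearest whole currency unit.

TC* ≈ $3,976,152

Holding cost per unit per year at price C is H = 0.24·C.
Candidates are each tier's EOQ (if it falls in that tier) and each price-break quantity.
EOQ at $49.80 = 1426.7 (feasible in tier 1): TC = 79,500×$49.80 + (79,500/1426.7)×153 + (1426.7/2)×0.24×$49.80 = $3,976,151.58.
EOQ at $48.89 = 1439.9 < 21000, so use break Q=21000: TC = 79,500×$48.89 + (79,500/21000.0)×153 + (21000.0/2)×0.24×$48.89 = $4,010,537.01.
EOQ at $48.27 = 1449.1 < 39000, so use break Q=39000: TC = 79,500×$48.27 + (79,500/39000.0)×153 + (39000.0/2)×0.24×$48.27 = $4,063,680.48.
Lowest total cost among the candidates is at Q = 1426.7.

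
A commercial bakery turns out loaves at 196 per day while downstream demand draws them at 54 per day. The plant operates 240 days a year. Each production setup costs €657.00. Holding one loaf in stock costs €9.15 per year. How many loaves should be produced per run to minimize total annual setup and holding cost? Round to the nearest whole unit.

Q* ≈ 1,603 loaves

Annual demand D = 54 × 240 = 12,960.
Production build-up factor (1 − d/p) = 1 − 54/196 = 0.7245.
Q* = √(2DS / (H(1 − d/p))) = √(2 × 12,960 × 657 / (9.15 × 0.7245)).
= √(17,029,440 / 6.6291) ≈ 1602.778.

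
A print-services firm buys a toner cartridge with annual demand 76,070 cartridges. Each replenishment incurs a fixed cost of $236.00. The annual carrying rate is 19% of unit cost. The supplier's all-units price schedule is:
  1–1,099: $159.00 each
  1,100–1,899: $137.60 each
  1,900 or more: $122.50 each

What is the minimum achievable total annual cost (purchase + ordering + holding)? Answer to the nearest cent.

TC* ≈ $9,350,134.94

Holding cost per unit per year at price C is H = 0.19·C.
Evaluate total cost at each tier's feasible EOQ or, if the EOQ is below the tier, at the tier's minimum quantity.
EOQ at $159.00 = 1090.2 (feasible in tier 1): TC = 76,070×$159.00 + (76,070/1090.2)×236 + (1090.2/2)×0.19×$159.00 = $12,128,064.65.
EOQ at $137.60 = 1171.9 (feasible in tier 2): TC = 76,070×$137.60 + (76,070/1171.9)×236 + (1171.9/2)×0.19×$137.60 = $10,497,870.23.
EOQ at $122.50 = 1242.0 < 1900, so use break Q=1900: TC = 76,070×$122.50 + (76,070/1900.0)×236 + (1900.0/2)×0.19×$122.50 = $9,350,134.94.
Lowest total cost among the candidates is at Q = 1900.0.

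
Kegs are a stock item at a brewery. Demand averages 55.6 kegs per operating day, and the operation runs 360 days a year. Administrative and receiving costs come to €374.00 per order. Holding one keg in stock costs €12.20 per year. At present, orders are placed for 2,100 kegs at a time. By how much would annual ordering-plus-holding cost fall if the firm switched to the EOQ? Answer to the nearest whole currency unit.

Extra cost ≈ €2,860 per year

Annual demand D = 55.6 × 360 = 20,016.
EOQ = √(2DS/H) = √(2 × 20,016 × 374 / 12.2) ≈ 1107.80.
Cost at Q* = (D/Q*)S + (Q*/2)H = √(2DSH) ≈ €13,515.10.
Cost at Q = 2,100: (20,016/2,100)×374 + (2,100/2)×12.2 = €3,564.75 + €12,810.00 = €16,374.75.
Excess = €16,374.75 − €13,515.10 = €2,859.65.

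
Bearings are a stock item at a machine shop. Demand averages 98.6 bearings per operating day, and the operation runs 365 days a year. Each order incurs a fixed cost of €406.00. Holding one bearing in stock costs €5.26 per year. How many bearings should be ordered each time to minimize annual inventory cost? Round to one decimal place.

Annual demand D = 98.6 × 365 = 35,989.
EOQ = √(2DS / H) = √(2 × 35,989 × 406 / 5.26).
= √(29,223,068 / 5.26) = √5,555,716.3498 ≈ 2357.057.

Q* ≈ 2,357.1 bearings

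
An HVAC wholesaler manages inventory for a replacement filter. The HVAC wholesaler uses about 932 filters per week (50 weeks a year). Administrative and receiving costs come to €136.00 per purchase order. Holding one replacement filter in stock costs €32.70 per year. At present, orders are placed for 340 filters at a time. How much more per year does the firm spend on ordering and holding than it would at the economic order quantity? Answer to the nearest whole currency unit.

Extra cost ≈ €3,840 per year

Annual demand D = 932 × 50 = 46,600.
EOQ = √(2DS/H) = √(2 × 46,600 × 136 / 32.7) ≈ 622.59.
Cost at Q* = (D/Q*)S + (Q*/2)H = √(2DSH) ≈ €20,358.76.
Cost at Q = 340: (46,600/340)×136 + (340/2)×32.7 = €18,640.00 + €5,559.00 = €24,199.00.
Excess = €24,199.00 − €20,358.76 = €3,840.24.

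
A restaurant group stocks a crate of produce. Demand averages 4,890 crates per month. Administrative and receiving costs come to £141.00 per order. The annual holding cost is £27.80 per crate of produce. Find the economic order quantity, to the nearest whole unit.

Q* ≈ 772 crates

Annual demand D = 4,890 × 12 = 58,680.
EOQ = √(2DS / H) = √(2 × 58,680 × 141 / 27.8).
= √(16,547,760 / 27.8) = √595,243.1655 ≈ 771.520.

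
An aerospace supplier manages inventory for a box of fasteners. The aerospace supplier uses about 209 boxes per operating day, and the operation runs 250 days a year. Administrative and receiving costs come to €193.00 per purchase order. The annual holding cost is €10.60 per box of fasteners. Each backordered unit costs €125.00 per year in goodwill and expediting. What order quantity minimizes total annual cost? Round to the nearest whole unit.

Q* ≈ 1,437 boxes

Annual demand D = 209 × 250 = 52,250.
With planned backorders, Q* = √(2DS/H) · √((H+B)/B).
√(2DS/H) = √(2 × 52,250 × 193 / 10.6) = 1379.380.
√((H+B)/B) = √((10.6+125)/125) = 1.0415.
Q* ≈ 1436.676.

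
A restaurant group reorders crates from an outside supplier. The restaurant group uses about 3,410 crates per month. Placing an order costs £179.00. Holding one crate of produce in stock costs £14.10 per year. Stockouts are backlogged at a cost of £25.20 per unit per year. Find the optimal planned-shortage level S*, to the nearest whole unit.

S* ≈ 457 crates

Annual demand D = 3,410 × 12 = 40,920.
With planned backorders, Q* = √(2DS/H) · √((H+B)/B).
√(2DS/H) = √(2 × 40,920 × 179 / 14.1) = 1019.295.
√((H+B)/B) = √((14.1+25.2)/25.2) = 1.2488.
Q* ≈ 1272.904.
S* = Q* · H/(H+B) = 1272.904 × 14.1/39.3 ≈ 456.691.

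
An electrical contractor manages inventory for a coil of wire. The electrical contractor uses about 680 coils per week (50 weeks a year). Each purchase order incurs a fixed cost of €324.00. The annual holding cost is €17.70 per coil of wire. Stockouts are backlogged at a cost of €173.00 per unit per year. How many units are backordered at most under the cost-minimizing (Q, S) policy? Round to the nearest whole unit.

Annual demand D = 680 × 50 = 34,000.
With planned backorders, Q* = √(2DS/H) · √((H+B)/B).
√(2DS/H) = √(2 × 34,000 × 324 / 17.7) = 1115.682.
√((H+B)/B) = √((17.7+173)/173) = 1.0499.
Q* ≈ 1171.366.
S* = Q* · H/(H+B) = 1171.366 × 17.7/190.7 ≈ 108.721.

S* ≈ 109 coils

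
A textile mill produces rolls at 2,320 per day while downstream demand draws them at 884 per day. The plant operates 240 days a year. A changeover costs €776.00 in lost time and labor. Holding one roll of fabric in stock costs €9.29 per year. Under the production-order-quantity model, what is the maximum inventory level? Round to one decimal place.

Annual demand D = 884 × 240 = 212,160.
Production build-up factor (1 − d/p) = 1 − 884/2,320 = 0.6190.
Q* = √(2DS / (H(1 − d/p))) = √(2 × 212,160 × 776 / (9.29 × 0.6190)).
= √(329,272,320 / 5.7502) ≈ 7567.223.
Maximum inventory = Q*(1 − d/p) = 7567.223 × 0.6190 ≈ 4683.850.

I_max ≈ 4,683.9 rolls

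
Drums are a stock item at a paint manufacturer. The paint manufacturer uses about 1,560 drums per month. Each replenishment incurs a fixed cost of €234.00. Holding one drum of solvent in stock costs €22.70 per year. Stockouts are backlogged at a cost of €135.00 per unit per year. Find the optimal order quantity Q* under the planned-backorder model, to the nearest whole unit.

Q* ≈ 671 drums

Annual demand D = 1,560 × 12 = 18,720.
With planned backorders, Q* = √(2DS/H) · √((H+B)/B).
√(2DS/H) = √(2 × 18,720 × 234 / 22.7) = 621.245.
√((H+B)/B) = √((22.7+135)/135) = 1.0808.
Q* ≈ 671.447.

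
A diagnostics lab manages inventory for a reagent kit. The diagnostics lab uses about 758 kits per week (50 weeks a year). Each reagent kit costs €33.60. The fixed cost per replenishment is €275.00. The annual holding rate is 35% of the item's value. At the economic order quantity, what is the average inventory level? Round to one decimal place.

Average inventory ≈ 665.7 kits

Annual demand D = 758 × 50 = 37,900.
Holding cost H = 0.35 × €33.60 = €11.7600 per unit per year.
Q* = √(2DS/H) = √(2 × 37,900 × 275 / 11.76) ≈ 1331.37.
Average inventory = Q*/2 ≈ 1331.37 / 2 = 665.683.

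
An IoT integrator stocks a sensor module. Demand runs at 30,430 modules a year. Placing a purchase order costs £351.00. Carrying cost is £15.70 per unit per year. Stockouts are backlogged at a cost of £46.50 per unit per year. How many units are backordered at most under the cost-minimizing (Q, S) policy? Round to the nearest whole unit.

With planned backorders, Q* = √(2DS/H) · √((H+B)/B).
√(2DS/H) = √(2 × 30,430 × 351 / 15.7) = 1166.460.
√((H+B)/B) = √((15.7+46.5)/46.5) = 1.1566.
Q* ≈ 1349.082.
S* = Q* · H/(H+B) = 1349.082 × 15.7/62.2 ≈ 340.524.

S* ≈ 341 modules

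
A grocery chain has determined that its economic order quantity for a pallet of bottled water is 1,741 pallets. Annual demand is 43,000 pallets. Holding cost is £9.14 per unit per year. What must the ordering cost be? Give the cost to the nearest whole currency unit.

S ≈ £322

Squaring Q* = √(2DS/H) gives Q*² = 2DS/H.
From Q* = √(2DS/H): S = Q*²H / (2D) = 1,741² × 9.14 / (2 × 43,000) = 322.1405.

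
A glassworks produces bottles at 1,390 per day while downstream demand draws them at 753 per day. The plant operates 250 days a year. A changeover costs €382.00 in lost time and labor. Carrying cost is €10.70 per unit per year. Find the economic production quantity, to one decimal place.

Q* ≈ 5,415.8 bottles

Annual demand D = 753 × 250 = 188,250.
Production build-up factor (1 − d/p) = 1 − 753/1,390 = 0.4583.
Q* = √(2DS / (H(1 − d/p))) = √(2 × 188,250 × 382 / (10.7 × 0.4583)).
= √(143,823,000 / 4.9035) ≈ 5415.767.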